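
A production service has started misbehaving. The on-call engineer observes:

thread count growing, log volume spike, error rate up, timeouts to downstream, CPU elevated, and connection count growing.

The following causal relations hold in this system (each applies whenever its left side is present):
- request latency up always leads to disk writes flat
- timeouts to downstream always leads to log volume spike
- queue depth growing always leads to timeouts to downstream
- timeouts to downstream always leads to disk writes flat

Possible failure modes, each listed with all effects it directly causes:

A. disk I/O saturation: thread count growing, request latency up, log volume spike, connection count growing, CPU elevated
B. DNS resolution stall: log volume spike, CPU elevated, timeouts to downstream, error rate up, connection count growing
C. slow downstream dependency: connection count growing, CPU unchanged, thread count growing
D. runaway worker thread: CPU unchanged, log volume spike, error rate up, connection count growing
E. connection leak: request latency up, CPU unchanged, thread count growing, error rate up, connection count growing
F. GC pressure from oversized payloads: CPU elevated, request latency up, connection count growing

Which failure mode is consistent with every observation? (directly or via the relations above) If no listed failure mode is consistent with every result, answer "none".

Testing each hypothesis:
(A) disk I/O saturation — thread count growing match; log volume spike match; error rate up miss; timeouts to downstream miss; CPU elevated match; connection count growing match
(B) DNS resolution stall — thread count growing miss; log volume spike match; error rate up match; timeouts to downstream match; CPU elevated match; connection count growing match
(C) slow downstream dependency — thread count growing match; log volume spike miss; error rate up miss; timeouts to downstream miss; CPU elevated miss; connection count growing match
(D) runaway worker thread — thread count growing miss; log volume spike match; error rate up match; timeouts to downstream miss; CPU elevated miss; connection count growing match
(E) connection leak — fails on log volume spike, timeouts to downstream, CPU elevated (predicts CPU unchanged, not CPU elevated)
(F) GC pressure from oversized payloads — does not account for thread count growing, log volume spike, error rate up, timeouts to downstream
Every candidate fails on at least one observation.

none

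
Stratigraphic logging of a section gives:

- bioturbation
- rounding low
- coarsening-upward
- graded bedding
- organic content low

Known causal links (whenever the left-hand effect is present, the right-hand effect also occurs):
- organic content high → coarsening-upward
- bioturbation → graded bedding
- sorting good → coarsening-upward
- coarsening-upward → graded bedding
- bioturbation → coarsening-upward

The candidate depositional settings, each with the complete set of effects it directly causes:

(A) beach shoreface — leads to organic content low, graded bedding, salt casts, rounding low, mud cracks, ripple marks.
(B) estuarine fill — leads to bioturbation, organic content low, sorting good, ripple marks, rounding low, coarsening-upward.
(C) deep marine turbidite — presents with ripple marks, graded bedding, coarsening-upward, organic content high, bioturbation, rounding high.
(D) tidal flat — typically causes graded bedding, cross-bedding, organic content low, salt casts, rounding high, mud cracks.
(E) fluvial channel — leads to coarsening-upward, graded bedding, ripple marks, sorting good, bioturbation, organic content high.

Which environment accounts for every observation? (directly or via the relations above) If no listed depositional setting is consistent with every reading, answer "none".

Per-candidate check:
(A) beach shoreface — does not account for bioturbation, coarsening-upward
(B) estuarine fill — accounts for every observation (graded bedding via bioturbation → graded bedding)
(C) deep marine turbidite — bioturbation ✓; rounding low ✗; coarsening-upward ✓; graded bedding ✓; organic content low ✗
(D) tidal flat — bioturbation ✗; rounding low ✗; coarsening-upward ✗; graded bedding ✓; organic content low ✓
(E) fluvial channel — fails on rounding low, organic content low (predicts organic content high, not organic content low)
(B) alone accounts for all the evidence.

B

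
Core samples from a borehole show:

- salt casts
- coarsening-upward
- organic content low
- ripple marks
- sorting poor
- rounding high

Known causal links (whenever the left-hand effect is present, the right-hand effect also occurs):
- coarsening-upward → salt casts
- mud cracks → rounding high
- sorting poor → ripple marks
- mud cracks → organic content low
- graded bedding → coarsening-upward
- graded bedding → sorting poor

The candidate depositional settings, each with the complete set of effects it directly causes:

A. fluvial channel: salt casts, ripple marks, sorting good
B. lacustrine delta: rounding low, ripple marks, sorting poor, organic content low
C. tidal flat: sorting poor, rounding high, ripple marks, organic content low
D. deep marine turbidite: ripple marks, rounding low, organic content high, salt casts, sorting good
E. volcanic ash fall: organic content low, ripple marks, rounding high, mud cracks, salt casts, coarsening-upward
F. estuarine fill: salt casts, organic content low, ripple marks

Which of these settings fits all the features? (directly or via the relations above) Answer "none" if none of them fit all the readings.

Checking each candidate against the observations:
(A) fluvial channel — salt casts ✓; coarsening-upward ✗; organic content low ✗; ripple marks ✓; sorting poor ✗; rounding high ✗
(B) lacustrine delta — fails on salt casts, coarsening-upward, rounding high (predicts rounding low, not rounding high)
(C) tidal flat — does not account for salt casts, coarsening-upward
(D) deep marine turbidite — fails on coarsening-upward, organic content low, sorting poor, rounding high (predicts organic content high, not organic content low; predicts sorting good, not sorting poor; predicts rounding low, not rounding high)
(E) volcanic ash fall — does not account for sorting poor
(F) estuarine fill — salt casts ✓; coarsening-upward ✗; organic content low ✓; ripple marks ✓; sorting poor ✗; rounding high ✗
Every candidate fails on at least one observation.

none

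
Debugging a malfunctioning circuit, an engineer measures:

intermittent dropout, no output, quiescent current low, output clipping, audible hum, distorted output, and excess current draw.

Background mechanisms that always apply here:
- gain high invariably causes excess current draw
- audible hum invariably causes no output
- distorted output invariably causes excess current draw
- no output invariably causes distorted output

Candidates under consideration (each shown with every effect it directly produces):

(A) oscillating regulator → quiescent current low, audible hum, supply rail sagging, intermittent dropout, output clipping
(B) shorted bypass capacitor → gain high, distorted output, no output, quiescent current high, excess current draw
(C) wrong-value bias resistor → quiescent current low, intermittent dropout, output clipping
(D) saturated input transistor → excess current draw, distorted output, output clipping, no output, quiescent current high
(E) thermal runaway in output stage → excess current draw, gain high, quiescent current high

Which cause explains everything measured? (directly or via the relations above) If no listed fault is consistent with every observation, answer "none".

For each candidate, compare predicted effects to what was observed:
(A) oscillating regulator — intermittent dropout yes; no output yes (through audible hum → no output); quiescent current low yes; output clipping yes; audible hum yes; distorted output yes (through audible hum → no output → distorted output); excess current draw yes (through audible hum → no output → distorted output → excess current draw)
(B) shorted bypass capacitor — intermittent dropout NO; no output yes; quiescent current low NO; output clipping NO; audible hum NO; distorted output yes; excess current draw yes
(C) wrong-value bias resistor — intermittent dropout yes; no output NO; quiescent current low yes; output clipping yes; audible hum NO; distorted output NO; excess current draw NO
(D) saturated input transistor — fails on intermittent dropout, quiescent current low, audible hum (predicts quiescent current high, not quiescent current low)
(E) thermal runaway in output stage — intermittent dropout NO; no output NO; quiescent current low NO; output clipping NO; audible hum NO; distorted output NO; excess current draw yes
(A) alone accounts for all the evidence.

A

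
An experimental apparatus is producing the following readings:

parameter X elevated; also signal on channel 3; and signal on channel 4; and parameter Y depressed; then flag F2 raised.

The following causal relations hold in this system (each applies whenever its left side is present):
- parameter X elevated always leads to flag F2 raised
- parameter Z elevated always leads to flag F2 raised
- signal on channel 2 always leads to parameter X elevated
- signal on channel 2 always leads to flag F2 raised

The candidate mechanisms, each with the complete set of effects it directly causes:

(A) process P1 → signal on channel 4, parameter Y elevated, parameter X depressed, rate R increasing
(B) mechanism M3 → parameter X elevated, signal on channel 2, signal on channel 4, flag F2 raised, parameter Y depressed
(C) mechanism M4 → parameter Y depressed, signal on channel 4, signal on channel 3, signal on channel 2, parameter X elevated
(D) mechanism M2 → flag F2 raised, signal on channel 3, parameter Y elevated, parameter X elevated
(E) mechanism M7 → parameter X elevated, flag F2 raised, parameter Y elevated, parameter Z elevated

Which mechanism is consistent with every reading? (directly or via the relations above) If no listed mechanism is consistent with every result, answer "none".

Testing each hypothesis:
(A) process P1 — fails on parameter X elevated, signal on channel 3, parameter Y depressed, flag F2 raised (predicts parameter X depressed, not parameter X elevated; predicts parameter Y elevated, not parameter Y depressed)
(B) mechanism M3 — does not account for signal on channel 3
(C) mechanism M4 — parameter X elevated yes; signal on channel 3 yes; signal on channel 4 yes; parameter Y depressed yes; flag F2 raised yes (through signal on channel 2 → flag F2 raised)
(D) mechanism M2 — parameter X elevated yes; signal on channel 3 yes; signal on channel 4 NO; parameter Y depressed NO; flag F2 raised yes
(E) mechanism M7 — parameter X elevated yes; signal on channel 3 NO; signal on channel 4 NO; parameter Y depressed NO; flag F2 raised yes
(C) is the only candidate with no mismatches.

C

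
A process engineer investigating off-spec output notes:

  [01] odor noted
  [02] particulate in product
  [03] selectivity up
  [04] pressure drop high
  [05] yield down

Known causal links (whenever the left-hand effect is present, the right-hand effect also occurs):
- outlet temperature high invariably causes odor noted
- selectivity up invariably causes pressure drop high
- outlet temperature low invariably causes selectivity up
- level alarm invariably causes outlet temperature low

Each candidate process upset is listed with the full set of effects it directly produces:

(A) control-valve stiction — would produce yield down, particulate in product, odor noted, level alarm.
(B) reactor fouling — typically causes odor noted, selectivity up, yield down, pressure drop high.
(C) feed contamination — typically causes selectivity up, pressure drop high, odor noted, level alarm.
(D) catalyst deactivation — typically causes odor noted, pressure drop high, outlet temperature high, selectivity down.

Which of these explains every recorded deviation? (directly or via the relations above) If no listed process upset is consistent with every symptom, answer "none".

A

Per-candidate check:
(A) control-valve stiction — accounts for every observation (selectivity up by level alarm → outlet temperature low → selectivity up)
(B) reactor fouling — odor noted yes; particulate in product NO; selectivity up yes; pressure drop high yes; yield down yes
(C) feed contamination — does not account for particulate in product, yield down
(D) catalyst deactivation — fails on particulate in product, selectivity up, yield down (predicts selectivity down, not selectivity up)
(A) alone accounts for all the evidence.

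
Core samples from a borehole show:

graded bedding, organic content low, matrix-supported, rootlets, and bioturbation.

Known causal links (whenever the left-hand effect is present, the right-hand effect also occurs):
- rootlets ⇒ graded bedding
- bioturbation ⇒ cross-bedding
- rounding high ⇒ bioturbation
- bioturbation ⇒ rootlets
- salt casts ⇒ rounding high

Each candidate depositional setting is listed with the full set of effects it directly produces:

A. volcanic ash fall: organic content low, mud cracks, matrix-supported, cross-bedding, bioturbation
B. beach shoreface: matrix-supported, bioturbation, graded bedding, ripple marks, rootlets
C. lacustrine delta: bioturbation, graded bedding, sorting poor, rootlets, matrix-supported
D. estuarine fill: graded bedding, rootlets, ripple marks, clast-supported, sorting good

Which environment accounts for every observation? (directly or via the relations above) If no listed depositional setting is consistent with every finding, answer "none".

Checking each candidate against the observations:
(A) volcanic ash fall — accounts for every observation (graded bedding by bioturbation → rootlets → graded bedding)
(B) beach shoreface — graded bedding ✓; organic content low ✗; matrix-supported ✓; rootlets ✓; bioturbation ✓
(C) lacustrine delta — does not account for organic content low
(D) estuarine fill — graded bedding ✓; organic content low ✗; matrix-supported ✗; rootlets ✓; bioturbation ✗
Only (A) is consistent with every observation.

A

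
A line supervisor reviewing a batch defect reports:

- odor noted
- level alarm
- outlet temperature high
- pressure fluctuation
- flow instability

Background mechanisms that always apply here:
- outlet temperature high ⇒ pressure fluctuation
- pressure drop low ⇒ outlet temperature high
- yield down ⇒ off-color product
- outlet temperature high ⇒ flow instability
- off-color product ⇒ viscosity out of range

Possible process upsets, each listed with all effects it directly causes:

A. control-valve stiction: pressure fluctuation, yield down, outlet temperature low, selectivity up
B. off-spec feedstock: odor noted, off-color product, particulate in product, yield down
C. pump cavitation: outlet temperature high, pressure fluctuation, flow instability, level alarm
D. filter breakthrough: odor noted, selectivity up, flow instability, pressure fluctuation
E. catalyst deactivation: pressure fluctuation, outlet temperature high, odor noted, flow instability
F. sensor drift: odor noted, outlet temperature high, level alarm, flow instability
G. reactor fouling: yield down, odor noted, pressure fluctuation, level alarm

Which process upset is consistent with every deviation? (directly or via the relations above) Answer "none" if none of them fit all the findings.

For each candidate, compare predicted effects to what was observed:
(A) control-valve stiction — fails on odor noted, level alarm, outlet temperature high, flow instability (predicts outlet temperature low, not outlet temperature high)
(B) off-spec feedstock — odor noted yes; level alarm NO; outlet temperature high NO; pressure fluctuation NO; flow instability NO
(C) pump cavitation — does not account for odor noted
(D) filter breakthrough — odor noted yes; level alarm NO; outlet temperature high NO; pressure fluctuation yes; flow instability yes
(E) catalyst deactivation — does not account for level alarm
(F) sensor drift — odor noted yes; level alarm yes; outlet temperature high yes; pressure fluctuation yes (via outlet temperature high → pressure fluctuation); flow instability yes
(G) reactor fouling — does not account for outlet temperature high, flow instability
Only (F) is consistent with every observation.

F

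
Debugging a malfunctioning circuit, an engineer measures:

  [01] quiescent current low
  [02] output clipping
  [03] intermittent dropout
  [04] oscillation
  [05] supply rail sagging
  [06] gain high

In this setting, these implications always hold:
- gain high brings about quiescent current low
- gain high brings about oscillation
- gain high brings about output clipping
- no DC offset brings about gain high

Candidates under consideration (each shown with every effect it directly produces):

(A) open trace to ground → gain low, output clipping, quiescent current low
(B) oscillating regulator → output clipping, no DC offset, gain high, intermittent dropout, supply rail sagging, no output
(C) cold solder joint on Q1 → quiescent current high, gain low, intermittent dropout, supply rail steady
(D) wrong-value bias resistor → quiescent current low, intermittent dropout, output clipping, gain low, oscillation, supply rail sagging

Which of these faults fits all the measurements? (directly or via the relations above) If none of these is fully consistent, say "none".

Checking each candidate against the observations:
(A) open trace to ground — fails on intermittent dropout, oscillation, supply rail sagging, gain high (predicts gain low, not gain high)
(B) oscillating regulator — quiescent current low yes (via gain high → quiescent current low); output clipping yes; intermittent dropout yes; oscillation yes (via gain high → oscillation); supply rail sagging yes; gain high yes
(C) cold solder joint on Q1 — quiescent current low NO; output clipping NO; intermittent dropout yes; oscillation NO; supply rail sagging NO; gain high NO
(D) wrong-value bias resistor — quiescent current low yes; output clipping yes; intermittent dropout yes; oscillation yes; supply rail sagging yes; gain high NO
(B) is the only candidate with no mismatches.

B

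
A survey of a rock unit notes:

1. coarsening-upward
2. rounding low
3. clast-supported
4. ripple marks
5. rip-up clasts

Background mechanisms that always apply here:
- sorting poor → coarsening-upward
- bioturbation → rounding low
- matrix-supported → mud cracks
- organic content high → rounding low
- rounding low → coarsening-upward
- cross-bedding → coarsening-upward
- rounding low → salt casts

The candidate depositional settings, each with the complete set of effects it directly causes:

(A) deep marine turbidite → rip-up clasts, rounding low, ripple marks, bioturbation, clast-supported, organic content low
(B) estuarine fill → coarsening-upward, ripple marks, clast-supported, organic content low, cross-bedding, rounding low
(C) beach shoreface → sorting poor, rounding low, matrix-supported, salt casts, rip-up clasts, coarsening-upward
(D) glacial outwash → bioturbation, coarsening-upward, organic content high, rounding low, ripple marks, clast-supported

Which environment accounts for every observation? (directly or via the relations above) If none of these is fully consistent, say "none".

Checking each candidate against the observations:
(A) deep marine turbidite — coarsening-upward match (via rounding low → coarsening-upward); rounding low match; clast-supported match; ripple marks match; rip-up clasts match
(B) estuarine fill — coarsening-upward match; rounding low match; clast-supported match; ripple marks match; rip-up clasts miss
(C) beach shoreface — coarsening-upward match; rounding low match; clast-supported miss; ripple marks miss; rip-up clasts match
(D) glacial outwash — does not account for rip-up clasts
Only (A) is consistent with every observation.

A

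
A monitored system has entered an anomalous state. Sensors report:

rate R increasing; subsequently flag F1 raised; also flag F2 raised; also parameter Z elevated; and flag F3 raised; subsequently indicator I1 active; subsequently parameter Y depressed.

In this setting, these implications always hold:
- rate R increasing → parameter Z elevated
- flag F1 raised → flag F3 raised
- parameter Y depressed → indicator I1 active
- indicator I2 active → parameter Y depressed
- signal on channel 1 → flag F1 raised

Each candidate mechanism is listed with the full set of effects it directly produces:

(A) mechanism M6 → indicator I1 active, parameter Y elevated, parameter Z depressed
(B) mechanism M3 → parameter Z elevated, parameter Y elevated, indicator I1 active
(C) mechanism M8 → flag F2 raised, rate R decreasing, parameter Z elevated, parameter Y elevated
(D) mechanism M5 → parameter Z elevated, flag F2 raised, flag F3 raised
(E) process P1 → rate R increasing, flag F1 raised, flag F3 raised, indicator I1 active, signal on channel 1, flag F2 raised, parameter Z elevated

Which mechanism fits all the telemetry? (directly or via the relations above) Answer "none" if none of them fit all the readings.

none

Per-candidate check:
(A) mechanism M6 — rate R increasing -; flag F1 raised -; flag F2 raised -; parameter Z elevated -; flag F3 raised -; indicator I1 active +; parameter Y depressed -
(B) mechanism M3 — rate R increasing -; flag F1 raised -; flag F2 raised -; parameter Z elevated +; flag F3 raised -; indicator I1 active +; parameter Y depressed -
(C) mechanism M8 — fails on rate R increasing, flag F1 raised, flag F3 raised, indicator I1 active, parameter Y depressed (predicts rate R decreasing, not rate R increasing; predicts parameter Y elevated, not parameter Y depressed)
(D) mechanism M5 — does not account for rate R increasing, flag F1 raised, indicator I1 active, parameter Y depressed
(E) process P1 — does not account for parameter Y depressed
Every candidate fails on at least one observation.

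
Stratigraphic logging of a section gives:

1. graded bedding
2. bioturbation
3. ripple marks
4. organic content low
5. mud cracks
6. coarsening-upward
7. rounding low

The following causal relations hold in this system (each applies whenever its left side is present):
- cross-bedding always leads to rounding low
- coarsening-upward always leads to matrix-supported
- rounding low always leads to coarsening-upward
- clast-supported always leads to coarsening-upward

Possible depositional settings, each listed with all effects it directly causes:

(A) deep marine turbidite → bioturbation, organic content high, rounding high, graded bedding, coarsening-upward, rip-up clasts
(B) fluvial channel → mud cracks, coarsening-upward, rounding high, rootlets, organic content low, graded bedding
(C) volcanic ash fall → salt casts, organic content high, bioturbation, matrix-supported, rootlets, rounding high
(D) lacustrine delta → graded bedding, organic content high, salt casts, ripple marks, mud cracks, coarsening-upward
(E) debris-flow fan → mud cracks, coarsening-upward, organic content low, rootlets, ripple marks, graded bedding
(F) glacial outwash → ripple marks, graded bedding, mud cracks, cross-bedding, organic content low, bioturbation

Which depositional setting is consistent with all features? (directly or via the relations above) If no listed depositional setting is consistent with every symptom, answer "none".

F

For each candidate, compare predicted effects to what was observed:
(A) deep marine turbidite — graded bedding yes; bioturbation yes; ripple marks NO; organic content low NO; mud cracks NO; coarsening-upward yes; rounding low NO
(B) fluvial channel — graded bedding yes; bioturbation NO; ripple marks NO; organic content low yes; mud cracks yes; coarsening-upward yes; rounding low NO
(C) volcanic ash fall — fails on graded bedding, ripple marks, organic content low, mud cracks, coarsening-upward, rounding low (predicts organic content high, not organic content low; predicts rounding high, not rounding low)
(D) lacustrine delta — graded bedding yes; bioturbation NO; ripple marks yes; organic content low NO; mud cracks yes; coarsening-upward yes; rounding low NO
(E) debris-flow fan — does not account for bioturbation, rounding low
(F) glacial outwash — graded bedding yes; bioturbation yes; ripple marks yes; organic content low yes; mud cracks yes; coarsening-upward yes (through cross-bedding → rounding low → coarsening-upward); rounding low yes (through cross-bedding → rounding low)
(F) is the only candidate with no mismatches.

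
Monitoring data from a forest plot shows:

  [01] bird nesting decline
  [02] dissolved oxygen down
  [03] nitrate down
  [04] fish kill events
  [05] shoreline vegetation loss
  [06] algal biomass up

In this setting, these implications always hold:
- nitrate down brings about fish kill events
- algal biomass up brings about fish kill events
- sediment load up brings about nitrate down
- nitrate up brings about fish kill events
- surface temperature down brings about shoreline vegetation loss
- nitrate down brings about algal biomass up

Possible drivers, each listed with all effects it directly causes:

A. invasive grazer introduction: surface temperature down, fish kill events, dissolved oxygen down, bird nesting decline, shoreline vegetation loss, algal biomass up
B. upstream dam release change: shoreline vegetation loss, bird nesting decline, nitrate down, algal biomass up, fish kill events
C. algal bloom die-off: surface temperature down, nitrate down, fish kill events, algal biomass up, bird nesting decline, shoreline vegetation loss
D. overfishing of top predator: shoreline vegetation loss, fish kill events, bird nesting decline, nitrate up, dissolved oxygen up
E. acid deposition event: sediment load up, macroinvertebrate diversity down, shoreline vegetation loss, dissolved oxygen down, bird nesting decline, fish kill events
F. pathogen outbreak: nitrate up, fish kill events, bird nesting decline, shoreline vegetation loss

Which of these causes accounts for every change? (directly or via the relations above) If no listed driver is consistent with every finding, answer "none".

E

For each candidate, compare predicted effects to what was observed:
(A) invasive grazer introduction — bird nesting decline match; dissolved oxygen down match; nitrate down miss; fish kill events match; shoreline vegetation loss match; algal biomass up match
(B) upstream dam release change — does not account for dissolved oxygen down
(C) algal bloom die-off — does not account for dissolved oxygen down
(D) overfishing of top predator — bird nesting decline match; dissolved oxygen down miss; nitrate down miss; fish kill events match; shoreline vegetation loss match; algal biomass up miss
(E) acid deposition event — bird nesting decline match; dissolved oxygen down match; nitrate down match (through sediment load up → nitrate down); fish kill events match; shoreline vegetation loss match; algal biomass up match (through sediment load up → nitrate down → algal biomass up)
(F) pathogen outbreak — bird nesting decline match; dissolved oxygen down miss; nitrate down miss; fish kill events match; shoreline vegetation loss match; algal biomass up miss
(E) is the only candidate with no mismatches.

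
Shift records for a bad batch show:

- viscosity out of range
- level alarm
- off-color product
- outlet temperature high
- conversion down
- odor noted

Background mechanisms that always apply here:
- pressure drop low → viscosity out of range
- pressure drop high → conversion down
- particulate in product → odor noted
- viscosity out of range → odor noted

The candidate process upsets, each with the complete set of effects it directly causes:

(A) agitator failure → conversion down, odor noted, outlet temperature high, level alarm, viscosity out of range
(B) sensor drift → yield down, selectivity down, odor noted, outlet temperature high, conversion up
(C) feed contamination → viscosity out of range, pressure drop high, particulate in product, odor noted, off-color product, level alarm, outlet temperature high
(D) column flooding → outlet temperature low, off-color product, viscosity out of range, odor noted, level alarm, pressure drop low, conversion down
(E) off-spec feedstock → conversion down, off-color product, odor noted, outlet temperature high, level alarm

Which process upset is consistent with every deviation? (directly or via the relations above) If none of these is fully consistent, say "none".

C

For each candidate, compare predicted effects to what was observed:
(A) agitator failure — viscosity out of range ✓; level alarm ✓; off-color product ✗; outlet temperature high ✓; conversion down ✓; odor noted ✓
(B) sensor drift — fails on viscosity out of range, level alarm, off-color product, conversion down (predicts conversion up, not conversion down)
(C) feed contamination — viscosity out of range ✓; level alarm ✓; off-color product ✓; outlet temperature high ✓; conversion down ✓ (through pressure drop high → conversion down); odor noted ✓
(D) column flooding — fails on outlet temperature high (predicts outlet temperature low, not outlet temperature high)
(E) off-spec feedstock — viscosity out of range ✗; level alarm ✓; off-color product ✓; outlet temperature high ✓; conversion down ✓; odor noted ✓
Only (C) is consistent with every observation.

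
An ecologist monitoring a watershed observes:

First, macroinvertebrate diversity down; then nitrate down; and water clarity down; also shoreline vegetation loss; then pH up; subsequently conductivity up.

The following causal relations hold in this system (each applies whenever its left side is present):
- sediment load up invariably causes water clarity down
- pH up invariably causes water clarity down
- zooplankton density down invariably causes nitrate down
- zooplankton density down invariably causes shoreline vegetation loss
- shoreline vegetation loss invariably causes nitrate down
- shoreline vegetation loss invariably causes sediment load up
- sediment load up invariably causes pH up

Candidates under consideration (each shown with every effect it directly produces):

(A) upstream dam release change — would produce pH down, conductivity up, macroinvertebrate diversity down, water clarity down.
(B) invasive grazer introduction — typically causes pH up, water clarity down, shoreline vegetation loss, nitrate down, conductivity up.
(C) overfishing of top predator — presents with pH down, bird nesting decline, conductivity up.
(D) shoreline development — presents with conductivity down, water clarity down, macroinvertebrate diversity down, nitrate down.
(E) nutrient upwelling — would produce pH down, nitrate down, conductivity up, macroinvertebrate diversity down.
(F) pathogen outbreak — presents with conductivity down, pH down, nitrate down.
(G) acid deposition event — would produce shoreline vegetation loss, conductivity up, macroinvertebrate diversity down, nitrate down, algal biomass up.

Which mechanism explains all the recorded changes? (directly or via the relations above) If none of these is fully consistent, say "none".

For each candidate, compare predicted effects to what was observed:
(A) upstream dam release change — fails on nitrate down, shoreline vegetation loss, pH up (predicts pH down, not pH up)
(B) invasive grazer introduction — does not account for macroinvertebrate diversity down
(C) overfishing of top predator — fails on macroinvertebrate diversity down, nitrate down, water clarity down, shoreline vegetation loss, pH up (predicts pH down, not pH up)
(D) shoreline development — macroinvertebrate diversity down ✓; nitrate down ✓; water clarity down ✓; shoreline vegetation loss ✗; pH up ✗; conductivity up ✗
(E) nutrient upwelling — fails on water clarity down, shoreline vegetation loss, pH up (predicts pH down, not pH up)
(F) pathogen outbreak — fails on macroinvertebrate diversity down, water clarity down, shoreline vegetation loss, pH up, conductivity up (predicts pH down, not pH up; predicts conductivity down, not conductivity up)
(G) acid deposition event — accounts for every observation (water clarity down by shoreline vegetation loss → sediment load up → water clarity down)
Only (G) is consistent with every observation.

G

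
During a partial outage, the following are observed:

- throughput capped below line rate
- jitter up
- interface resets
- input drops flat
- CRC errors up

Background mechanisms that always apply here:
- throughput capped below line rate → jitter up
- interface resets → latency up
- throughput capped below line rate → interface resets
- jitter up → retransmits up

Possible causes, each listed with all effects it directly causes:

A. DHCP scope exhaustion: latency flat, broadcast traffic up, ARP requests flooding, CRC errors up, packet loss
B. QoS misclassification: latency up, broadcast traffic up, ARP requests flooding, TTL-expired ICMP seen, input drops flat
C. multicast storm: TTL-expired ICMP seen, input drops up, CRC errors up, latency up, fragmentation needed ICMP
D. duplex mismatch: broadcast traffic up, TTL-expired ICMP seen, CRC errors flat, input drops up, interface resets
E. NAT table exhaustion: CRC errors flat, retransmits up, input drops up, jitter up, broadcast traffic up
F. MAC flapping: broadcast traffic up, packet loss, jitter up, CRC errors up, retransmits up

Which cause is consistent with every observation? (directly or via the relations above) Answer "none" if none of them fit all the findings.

none

Per-candidate check:
(A) DHCP scope exhaustion — does not account for throughput capped below line rate, jitter up, interface resets, input drops flat
(B) QoS misclassification — does not account for throughput capped below line rate, jitter up, interface resets, CRC errors up
(C) multicast storm — throughput capped below line rate -; jitter up -; interface resets -; input drops flat -; CRC errors up +
(D) duplex mismatch — throughput capped below line rate -; jitter up -; interface resets +; input drops flat -; CRC errors up -
(E) NAT table exhaustion — throughput capped below line rate -; jitter up +; interface resets -; input drops flat -; CRC errors up -
(F) MAC flapping — does not account for throughput capped below line rate, interface resets, input drops flat
None of the listed candidates fits everything.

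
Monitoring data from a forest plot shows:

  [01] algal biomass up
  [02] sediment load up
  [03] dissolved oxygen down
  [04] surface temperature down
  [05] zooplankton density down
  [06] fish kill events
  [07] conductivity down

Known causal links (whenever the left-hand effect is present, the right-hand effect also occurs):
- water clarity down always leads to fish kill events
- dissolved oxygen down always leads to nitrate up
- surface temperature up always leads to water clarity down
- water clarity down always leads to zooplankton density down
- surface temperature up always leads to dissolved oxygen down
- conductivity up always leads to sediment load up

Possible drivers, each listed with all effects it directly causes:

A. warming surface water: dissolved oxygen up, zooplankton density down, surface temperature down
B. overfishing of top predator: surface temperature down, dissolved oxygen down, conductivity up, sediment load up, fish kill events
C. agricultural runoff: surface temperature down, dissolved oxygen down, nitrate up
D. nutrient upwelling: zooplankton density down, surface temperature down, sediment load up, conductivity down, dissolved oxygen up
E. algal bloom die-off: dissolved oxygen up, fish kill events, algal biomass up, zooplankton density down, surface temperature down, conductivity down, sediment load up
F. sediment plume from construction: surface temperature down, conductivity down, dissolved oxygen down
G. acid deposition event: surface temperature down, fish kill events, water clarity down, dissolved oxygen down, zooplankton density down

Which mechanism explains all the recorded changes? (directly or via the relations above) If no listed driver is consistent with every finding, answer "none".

Checking each candidate against the observations:
(A) warming surface water — algal biomass up -; sediment load up -; dissolved oxygen down -; surface temperature down +; zooplankton density down +; fish kill events -; conductivity down -
(B) overfishing of top predator — algal biomass up -; sediment load up +; dissolved oxygen down +; surface temperature down +; zooplankton density down -; fish kill events +; conductivity down -
(C) agricultural runoff — does not account for algal biomass up, sediment load up, zooplankton density down, fish kill events, conductivity down
(D) nutrient upwelling — algal biomass up -; sediment load up +; dissolved oxygen down -; surface temperature down +; zooplankton density down +; fish kill events -; conductivity down +
(E) algal bloom die-off — algal biomass up +; sediment load up +; dissolved oxygen down -; surface temperature down +; zooplankton density down +; fish kill events +; conductivity down +
(F) sediment plume from construction — algal biomass up -; sediment load up -; dissolved oxygen down +; surface temperature down +; zooplankton density down -; fish kill events -; conductivity down +
(G) acid deposition event — does not account for algal biomass up, sediment load up, conductivity down
Every candidate fails on at least one observation.

none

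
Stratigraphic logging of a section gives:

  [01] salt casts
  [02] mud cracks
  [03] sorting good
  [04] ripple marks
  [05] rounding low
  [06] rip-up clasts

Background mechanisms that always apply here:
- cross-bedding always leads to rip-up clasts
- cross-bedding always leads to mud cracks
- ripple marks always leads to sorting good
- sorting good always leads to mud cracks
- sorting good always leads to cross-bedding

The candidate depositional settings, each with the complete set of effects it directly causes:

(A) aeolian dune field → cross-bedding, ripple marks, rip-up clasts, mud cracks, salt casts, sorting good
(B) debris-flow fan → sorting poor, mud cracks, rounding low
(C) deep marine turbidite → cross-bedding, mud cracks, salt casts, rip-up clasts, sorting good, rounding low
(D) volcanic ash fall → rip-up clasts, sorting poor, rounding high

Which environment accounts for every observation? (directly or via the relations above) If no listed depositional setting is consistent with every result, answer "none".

Checking each candidate against the observations:
(A) aeolian dune field — does not account for rounding low
(B) debris-flow fan — salt casts miss; mud cracks match; sorting good miss; ripple marks miss; rounding low match; rip-up clasts miss
(C) deep marine turbidite — does not account for ripple marks
(D) volcanic ash fall — fails on salt casts, mud cracks, sorting good, ripple marks, rounding low (predicts sorting poor, not sorting good; predicts rounding high, not rounding low)
No candidate is consistent with all observations.

none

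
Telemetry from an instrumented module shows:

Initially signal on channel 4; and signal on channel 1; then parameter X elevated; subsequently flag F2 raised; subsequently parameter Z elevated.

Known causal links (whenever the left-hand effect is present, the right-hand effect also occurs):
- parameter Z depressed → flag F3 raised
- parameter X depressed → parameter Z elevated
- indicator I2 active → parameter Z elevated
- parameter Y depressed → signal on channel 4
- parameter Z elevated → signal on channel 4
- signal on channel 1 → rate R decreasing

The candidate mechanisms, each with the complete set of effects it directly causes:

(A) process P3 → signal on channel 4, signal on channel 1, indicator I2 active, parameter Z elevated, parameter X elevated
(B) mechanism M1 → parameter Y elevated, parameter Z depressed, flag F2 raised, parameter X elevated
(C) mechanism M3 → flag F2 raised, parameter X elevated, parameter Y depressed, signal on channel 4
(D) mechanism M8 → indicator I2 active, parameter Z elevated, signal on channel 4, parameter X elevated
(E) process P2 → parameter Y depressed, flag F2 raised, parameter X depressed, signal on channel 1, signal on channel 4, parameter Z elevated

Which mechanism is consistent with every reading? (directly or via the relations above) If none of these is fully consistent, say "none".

none

For each candidate, compare predicted effects to what was observed:
(A) process P3 — does not account for flag F2 raised
(B) mechanism M1 — fails on signal on channel 4, signal on channel 1, parameter Z elevated (predicts parameter Z depressed, not parameter Z elevated)
(C) mechanism M3 — does not account for signal on channel 1, parameter Z elevated
(D) mechanism M8 — does not account for signal on channel 1, flag F2 raised
(E) process P2 — fails on parameter X elevated (predicts parameter X depressed, not parameter X elevated)
Every candidate fails on at least one observation.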